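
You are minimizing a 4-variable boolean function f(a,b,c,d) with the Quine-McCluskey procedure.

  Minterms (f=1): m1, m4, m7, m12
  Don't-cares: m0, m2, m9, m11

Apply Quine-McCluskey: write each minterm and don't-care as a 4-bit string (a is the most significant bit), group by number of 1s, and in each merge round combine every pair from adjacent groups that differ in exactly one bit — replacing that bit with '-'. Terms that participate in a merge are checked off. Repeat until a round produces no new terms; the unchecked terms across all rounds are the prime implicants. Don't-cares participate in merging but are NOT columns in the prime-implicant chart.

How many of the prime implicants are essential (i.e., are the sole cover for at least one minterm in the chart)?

[col 0] 0000*, 0001*, 0010*, 0100*, 0111, 1001*, 1011*, 1100*
[col 1] -001, -100, 0-00, 00-0, 000-, 10-1
Prime implicants: -001, -100, 0-00, 00-0, 000-, 0111, 10-1
PI chart (minterm → PIs covering it):
  1 | -001,000-
  4 | -100,0-00
  7 | 0111  (sole → essential)
  12 | -100  (sole → essential)
Essential prime implicants: -100, 0111

2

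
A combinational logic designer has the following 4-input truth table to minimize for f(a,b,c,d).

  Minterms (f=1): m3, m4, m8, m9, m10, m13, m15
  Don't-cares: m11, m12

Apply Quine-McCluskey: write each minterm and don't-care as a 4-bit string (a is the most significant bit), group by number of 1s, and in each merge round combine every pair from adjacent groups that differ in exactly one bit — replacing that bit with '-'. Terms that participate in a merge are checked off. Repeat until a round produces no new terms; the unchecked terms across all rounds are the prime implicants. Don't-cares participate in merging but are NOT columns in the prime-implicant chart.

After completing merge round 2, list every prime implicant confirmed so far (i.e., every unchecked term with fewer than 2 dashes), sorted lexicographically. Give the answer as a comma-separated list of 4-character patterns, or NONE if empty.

-011, -100

Round 0: 0011✓ 0100✓ 1000✓ 1001✓ 1010✓ 1011✓ 1100✓ 1101✓ 1111✓
Round 1: -011 -100 1-00✓ 1-01✓ 1-11✓ 10-0✓ 10-1✓ 100-✓ 101-✓ 11-1✓ 110-✓
Round 2: 1--1 1-0- 10--
PIs = {-011, -100, 1--1, 1-0-, 10--}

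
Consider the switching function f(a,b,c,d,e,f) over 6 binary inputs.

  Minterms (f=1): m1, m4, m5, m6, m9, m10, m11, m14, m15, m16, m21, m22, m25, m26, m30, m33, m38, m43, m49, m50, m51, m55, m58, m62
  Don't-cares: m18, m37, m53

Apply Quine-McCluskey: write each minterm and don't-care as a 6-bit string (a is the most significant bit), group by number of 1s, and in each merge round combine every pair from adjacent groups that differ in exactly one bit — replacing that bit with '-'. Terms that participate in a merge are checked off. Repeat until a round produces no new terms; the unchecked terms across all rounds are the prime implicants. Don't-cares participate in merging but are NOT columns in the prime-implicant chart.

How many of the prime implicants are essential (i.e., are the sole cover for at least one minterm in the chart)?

[col 0] 000001*, 000100*, 000101*, 000110*, 001001*, 001010*, 001011*, 001110*, 001111*, 010000*, 010010*, 010101*, 010110*, 011001*, 011010*, 011110*, 100001*, 100101*, 100110*, 101011*, 110001*, 110010*, 110011*, 110101*, 110111*, 111010*, 111110*
[col 1] -00001*, -00101*, -00110, -01011, -10010*, -10101*, -11010*, -11110*, 0-0101*, 0-0110*, 0-1001, 0-1010*, 0-1110*, 00-001, 00-110*, 000-01*, 0001-0, 00010-, 001-10*, 001-11*, 0010-1, 00101-*, 00111-*, 01-010*, 01-110*, 010-10*, 0100-0, 011-10*, 1-0001*, 1-0101*, 100-01*, 11-010*, 110-01*, 110-11*, 1100-1*, 11001-, 1101-1*, 111-10*
[col 2] --0101, -00-01, -1-010, -11-10, 0--110, 0-1-10, 001-1-, 01--10, 1-0-01, 110--1
Prime implicants: --0101, -00-01, -00110, -01011, -1-010, -11-10, 0--110, 0-1-10, 0-1001, 00-001, 0001-0, 00010-, 001-1-, 0010-1, 01--10, 0100-0, 1-0-01, 110--1, 11001-
PI chart (minterm → PIs covering it):
  1 | -00-01,00-001
  4 | 0001-0,00010-
  5 | --0101,-00-01,00010-
  6 | -00110,0--110,0001-0
  9 | 0-1001,00-001,0010-1
  10 | 0-1-10,001-1-
  11 | -01011,001-1-,0010-1
  14 | 0--110,0-1-10,001-1-
  15 | 001-1-  (sole → essential)
  16 | 0100-0  (sole → essential)
  21 | --0101  (sole → essential)
  22 | 0--110,01--10
  25 | 0-1001  (sole → essential)
  26 | -1-010,-11-10,0-1-10,01--10
  30 | -11-10,0--110,0-1-10,01--10
  33 | -00-01,1-0-01
  38 | -00110  (sole → essential)
  43 | -01011  (sole → essential)
  49 | 1-0-01,110--1
  50 | -1-010,11001-
  51 | 110--1,11001-
  55 | 110--1  (sole → essential)
  58 | -1-010,-11-10
  62 | -11-10  (sole → essential)
Essential prime implicants: --0101, -00110, -01011, -11-10, 0-1001, 001-1-, 0100-0, 110--1

8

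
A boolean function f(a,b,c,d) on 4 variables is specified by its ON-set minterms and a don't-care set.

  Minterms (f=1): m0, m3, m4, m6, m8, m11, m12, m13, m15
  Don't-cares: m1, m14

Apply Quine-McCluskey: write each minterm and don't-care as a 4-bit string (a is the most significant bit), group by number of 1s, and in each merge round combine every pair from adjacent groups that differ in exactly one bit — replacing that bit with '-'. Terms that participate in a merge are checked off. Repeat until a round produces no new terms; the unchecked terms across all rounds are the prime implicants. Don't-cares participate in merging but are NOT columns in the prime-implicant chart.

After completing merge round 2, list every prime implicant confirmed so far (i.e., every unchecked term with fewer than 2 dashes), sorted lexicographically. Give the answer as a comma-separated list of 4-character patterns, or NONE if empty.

size-2^0 implicants → 0000(✓)  0001(✓)  0011(✓)  0100(✓)  0110(✓)  1000(✓)  1011(✓)  1100(✓)  1101(✓)  1110(✓)  1111(✓)
size-2^1 implicants → -000(✓)  -011  -100(✓)  -110(✓)  0-00(✓)  00-1  000-  01-0(✓)  1-00(✓)  1-11  11-0(✓)  11-1(✓)  110-(✓)  111-(✓)
size-2^2 implicants → --00  -1-0  11--
Unchecked terms (primes): --00, -011, -1-0, 00-1, 000-, 1-11, 11--

-011, 00-1, 000-, 1-11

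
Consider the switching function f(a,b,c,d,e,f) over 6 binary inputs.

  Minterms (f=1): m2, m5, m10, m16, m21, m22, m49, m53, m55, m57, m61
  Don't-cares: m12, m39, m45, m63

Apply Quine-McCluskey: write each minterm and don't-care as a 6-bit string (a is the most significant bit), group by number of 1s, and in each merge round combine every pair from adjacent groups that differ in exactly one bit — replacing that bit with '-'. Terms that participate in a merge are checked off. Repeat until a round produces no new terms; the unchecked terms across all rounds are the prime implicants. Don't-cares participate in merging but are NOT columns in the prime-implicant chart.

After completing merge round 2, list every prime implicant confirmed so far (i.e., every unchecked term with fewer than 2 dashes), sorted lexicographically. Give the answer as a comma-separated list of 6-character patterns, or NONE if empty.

Round 0: 000010✓ 000101✓ 001010✓ 001100 010000 010101✓ 010110 100111✓ 101101✓ 110001✓ 110101✓ 110111✓ 111001✓ 111101✓ 111111✓
Round 1: -10101 0-0101 00-010 1-0111 1-1101 11-001✓ 11-101✓ 11-111✓ 110-01✓ 1101-1✓ 111-01✓ 1111-1✓
Round 2: 11--01 11-1-1
PIs = {-10101, 0-0101, 00-010, 001100, 010000, 010110, 1-0111, 1-1101, 11--01, 11-1-1}

-10101, 0-0101, 00-010, 001100, 010000, 010110, 1-0111, 1-1101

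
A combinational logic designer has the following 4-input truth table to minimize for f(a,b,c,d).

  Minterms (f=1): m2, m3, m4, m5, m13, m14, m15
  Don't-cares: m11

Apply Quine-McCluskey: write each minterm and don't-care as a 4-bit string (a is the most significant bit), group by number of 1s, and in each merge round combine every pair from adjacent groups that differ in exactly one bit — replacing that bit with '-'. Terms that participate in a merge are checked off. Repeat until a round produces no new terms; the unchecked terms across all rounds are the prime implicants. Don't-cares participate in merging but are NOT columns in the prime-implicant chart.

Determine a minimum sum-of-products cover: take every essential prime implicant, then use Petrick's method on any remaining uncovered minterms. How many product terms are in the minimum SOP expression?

4

[col 0] 0010*, 0011*, 0100*, 0101*, 1011*, 1101*, 1110*, 1111*
[col 1] -011, -101, 001-, 010-, 1-11, 11-1, 111-
Prime implicants: -011, -101, 001-, 010-, 1-11, 11-1, 111-
PI chart (minterm → PIs covering it):
  2 | 001-  (sole → essential)
  3 | -011,001-
  4 | 010-  (sole → essential)
  5 | -101,010-
  13 | -101,11-1
  14 | 111-  (sole → essential)
  15 | 1-11,11-1,111-
Essential prime implicants: 001-, 010-, 111-
Petrick residual → -101
Minimum SOP uses 4 PIs: bc'd + a'b'c + a'bc' + abc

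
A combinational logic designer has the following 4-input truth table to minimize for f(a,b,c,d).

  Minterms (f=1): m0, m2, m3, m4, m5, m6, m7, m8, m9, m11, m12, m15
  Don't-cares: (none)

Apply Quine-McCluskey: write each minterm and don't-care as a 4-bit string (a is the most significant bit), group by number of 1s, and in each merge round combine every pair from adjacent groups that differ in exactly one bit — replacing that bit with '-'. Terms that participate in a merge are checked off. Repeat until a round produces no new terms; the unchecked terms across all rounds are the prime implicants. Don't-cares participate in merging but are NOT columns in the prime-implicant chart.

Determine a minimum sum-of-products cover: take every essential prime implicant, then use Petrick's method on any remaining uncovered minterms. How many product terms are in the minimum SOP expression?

5

size-2^0 implicants → 0000(✓)  0010(✓)  0011(✓)  0100(✓)  0101(✓)  0110(✓)  0111(✓)  1000(✓)  1001(✓)  1011(✓)  1100(✓)  1111(✓)
size-2^1 implicants → -000(✓)  -011(✓)  -100(✓)  -111(✓)  0-00(✓)  0-10(✓)  0-11(✓)  00-0(✓)  001-(✓)  01-0(✓)  01-1(✓)  010-(✓)  011-(✓)  1-00(✓)  1-11(✓)  10-1  100-
size-2^2 implicants → --00  --11  0--0  0-1-  01--
Unchecked terms (primes): --00, --11, 0--0, 0-1-, 01--, 10-1, 100-
Minterm coverage:
  m0 ⊆ --00,0--0
  m2 ⊆ 0--0,0-1-
  m3 ⊆ --11,0-1-
  m4 ⊆ --00,0--0,01--
  m5 ⊆ 01-- [E]
  m6 ⊆ 0--0,0-1-,01--
  m7 ⊆ --11,0-1-,01--
  m8 ⊆ --00,100-
  m9 ⊆ 10-1,100-
  m11 ⊆ --11,10-1
  m12 ⊆ --00 [E]
  m15 ⊆ --11 [E]
E = {--00, --11, 01--}
Petrick residual → 0--0, 10-1
Cover = c'd' + cd + a'd' + a'b + ab'd  |cover|=5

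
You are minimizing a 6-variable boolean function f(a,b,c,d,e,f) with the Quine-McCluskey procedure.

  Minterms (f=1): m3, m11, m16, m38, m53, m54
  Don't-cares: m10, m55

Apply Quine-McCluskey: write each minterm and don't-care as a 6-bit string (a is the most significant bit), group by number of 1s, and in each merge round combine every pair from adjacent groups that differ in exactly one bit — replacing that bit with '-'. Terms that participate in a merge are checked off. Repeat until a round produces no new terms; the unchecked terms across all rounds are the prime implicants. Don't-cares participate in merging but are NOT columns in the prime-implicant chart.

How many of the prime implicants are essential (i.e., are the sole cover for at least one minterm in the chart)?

[col 0] 000011*, 001010*, 001011*, 010000, 100110*, 110101*, 110110*, 110111*
[col 1] 00-011, 00101-, 1-0110, 1101-1, 11011-
Prime implicants: 00-011, 00101-, 010000, 1-0110, 1101-1, 11011-
PI chart (minterm → PIs covering it):
  3 | 00-011  (sole → essential)
  11 | 00-011,00101-
  16 | 010000  (sole → essential)
  38 | 1-0110  (sole → essential)
  53 | 1101-1  (sole → essential)
  54 | 1-0110,11011-
Essential prime implicants: 00-011, 010000, 1-0110, 1101-1

4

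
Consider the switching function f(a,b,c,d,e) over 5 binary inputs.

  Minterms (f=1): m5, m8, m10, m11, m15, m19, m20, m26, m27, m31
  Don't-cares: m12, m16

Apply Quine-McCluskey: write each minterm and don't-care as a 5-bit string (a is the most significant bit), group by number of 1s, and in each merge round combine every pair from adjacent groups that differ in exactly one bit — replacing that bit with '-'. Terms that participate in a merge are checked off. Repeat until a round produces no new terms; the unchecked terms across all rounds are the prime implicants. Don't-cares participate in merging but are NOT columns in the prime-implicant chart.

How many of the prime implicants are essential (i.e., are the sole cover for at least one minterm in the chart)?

size-2^0 implicants → 00101  01000(✓)  01010(✓)  01011(✓)  01100(✓)  01111(✓)  10000(✓)  10011(✓)  10100(✓)  11010(✓)  11011(✓)  11111(✓)
size-2^1 implicants → -1010(✓)  -1011(✓)  -1111(✓)  01-00  01-11(✓)  010-0  0101-(✓)  1-011  10-00  11-11(✓)  1101-(✓)
size-2^2 implicants → -1-11  -101-
Unchecked terms (primes): -1-11, -101-, 00101, 01-00, 010-0, 1-011, 10-00
Minterm coverage:
  m5 ⊆ 00101 [E]
  m8 ⊆ 01-00,010-0
  m10 ⊆ -101-,010-0
  m11 ⊆ -1-11,-101-
  m15 ⊆ -1-11 [E]
  m19 ⊆ 1-011 [E]
  m20 ⊆ 10-00 [E]
  m26 ⊆ -101- [E]
  m27 ⊆ -1-11,-101-,1-011
  m31 ⊆ -1-11 [E]
E = {-1-11, -101-, 00101, 1-011, 10-00}

5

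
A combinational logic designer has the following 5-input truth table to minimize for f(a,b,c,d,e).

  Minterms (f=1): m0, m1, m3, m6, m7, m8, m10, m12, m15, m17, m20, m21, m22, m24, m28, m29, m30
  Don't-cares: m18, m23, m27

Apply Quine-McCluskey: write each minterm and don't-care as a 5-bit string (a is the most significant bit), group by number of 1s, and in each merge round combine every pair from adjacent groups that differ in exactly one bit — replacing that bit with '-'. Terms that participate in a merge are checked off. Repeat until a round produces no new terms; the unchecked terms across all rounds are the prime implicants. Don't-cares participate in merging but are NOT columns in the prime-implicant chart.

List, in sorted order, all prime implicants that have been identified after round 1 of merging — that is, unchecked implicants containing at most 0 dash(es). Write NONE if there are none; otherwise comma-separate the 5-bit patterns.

11011

[col 0] 00000*, 00001*, 00011*, 00110*, 00111*, 01000*, 01010*, 01100*, 01111*, 10001*, 10010*, 10100*, 10101*, 10110*, 10111*, 11000*, 11011, 11100*, 11101*, 11110*
[col 1] -0001, -0110*, -0111*, -1000*, -1100*, 0-000, 0-111, 00-11, 000-1, 0000-, 0011-*, 01-00*, 010-0, 1-100*, 1-101*, 1-110*, 10-01, 10-10, 101-0*, 101-1*, 1010-*, 1011-*, 11-00*, 111-0*, 1110-*
[col 2] -011-, -1-00, 1-1-0, 1-10-, 101--
Prime implicants: -0001, -011-, -1-00, 0-000, 0-111, 00-11, 000-1, 0000-, 010-0, 1-1-0, 1-10-, 10-01, 10-10, 101--, 11011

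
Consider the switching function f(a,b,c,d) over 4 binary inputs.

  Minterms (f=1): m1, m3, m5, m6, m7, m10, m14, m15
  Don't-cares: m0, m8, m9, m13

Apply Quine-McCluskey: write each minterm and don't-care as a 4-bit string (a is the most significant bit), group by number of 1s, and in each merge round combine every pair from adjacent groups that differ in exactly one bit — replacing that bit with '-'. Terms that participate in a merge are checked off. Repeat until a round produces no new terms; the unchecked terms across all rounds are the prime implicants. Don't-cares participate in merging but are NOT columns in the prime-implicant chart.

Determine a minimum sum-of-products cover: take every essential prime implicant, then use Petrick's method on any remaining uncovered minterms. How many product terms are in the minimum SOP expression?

3

Round 0: 0000✓ 0001✓ 0011✓ 0101✓ 0110✓ 0111✓ 1000✓ 1001✓ 1010✓ 1101✓ 1110✓ 1111✓
Round 1: -000✓ -001✓ -101✓ -110✓ -111✓ 0-01✓ 0-11✓ 00-1✓ 000-✓ 01-1✓ 011-✓ 1-01✓ 1-10 10-0 100-✓ 11-1✓ 111-✓
Round 2: --01 -00- -1-1 -11- 0--1
PIs = {--01, -00-, -1-1, -11-, 0--1, 1-10, 10-0}
Coverage chart:
  m1: --01,-00-,0--1
  m3: 0--1 ←essential
  m5: --01,-1-1,0--1
  m6: -11- ←essential
  m7: -1-1,-11-,0--1
  m10: 1-10,10-0
  m14: -11-,1-10
  m15: -1-1,-11-
Essential: -11-, 0--1
Petrick residual → 1-10
Min cover (3 terms): bc + a'd + acd'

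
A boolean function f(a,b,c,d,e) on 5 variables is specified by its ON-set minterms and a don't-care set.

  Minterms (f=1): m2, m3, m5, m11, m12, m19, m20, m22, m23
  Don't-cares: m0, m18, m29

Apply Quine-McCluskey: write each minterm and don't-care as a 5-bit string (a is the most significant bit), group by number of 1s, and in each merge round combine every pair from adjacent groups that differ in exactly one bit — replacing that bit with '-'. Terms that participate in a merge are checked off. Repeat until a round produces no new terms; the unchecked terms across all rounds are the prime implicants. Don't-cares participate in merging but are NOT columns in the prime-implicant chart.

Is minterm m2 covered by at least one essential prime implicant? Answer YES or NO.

size-2^0 implicants → 00000(✓)  00010(✓)  00011(✓)  00101  01011(✓)  01100  10010(✓)  10011(✓)  10100(✓)  10110(✓)  10111(✓)  11101
size-2^1 implicants → -0010(✓)  -0011(✓)  0-011  000-0  0001-(✓)  10-10(✓)  10-11(✓)  1001-(✓)  101-0  1011-(✓)
size-2^2 implicants → -001-  10-1-
Unchecked terms (primes): -001-, 0-011, 000-0, 00101, 01100, 10-1-, 101-0, 11101
Minterm coverage:
  m2 ⊆ -001-,000-0
  m3 ⊆ -001-,0-011
  m5 ⊆ 00101 [E]
  m11 ⊆ 0-011 [E]
  m12 ⊆ 01100 [E]
  m19 ⊆ -001-,10-1-
  m20 ⊆ 101-0 [E]
  m22 ⊆ 10-1-,101-0
  m23 ⊆ 10-1- [E]
E = {0-011, 00101, 01100, 10-1-, 101-0}

NO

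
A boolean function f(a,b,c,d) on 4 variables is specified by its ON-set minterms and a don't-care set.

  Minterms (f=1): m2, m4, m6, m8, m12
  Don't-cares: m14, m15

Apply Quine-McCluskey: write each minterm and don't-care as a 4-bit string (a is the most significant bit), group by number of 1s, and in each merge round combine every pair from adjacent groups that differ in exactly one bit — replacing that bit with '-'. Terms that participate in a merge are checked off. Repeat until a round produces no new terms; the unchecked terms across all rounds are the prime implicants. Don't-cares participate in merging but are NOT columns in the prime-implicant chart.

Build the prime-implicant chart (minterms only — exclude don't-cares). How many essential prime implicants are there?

3

[col 0] 0010*, 0100*, 0110*, 1000*, 1100*, 1110*, 1111*
[col 1] -100*, -110*, 0-10, 01-0*, 1-00, 11-0*, 111-
[col 2] -1-0
Prime implicants: -1-0, 0-10, 1-00, 111-
PI chart (minterm → PIs covering it):
  2 | 0-10  (sole → essential)
  4 | -1-0  (sole → essential)
  6 | -1-0,0-10
  8 | 1-00  (sole → essential)
  12 | -1-0,1-00
Essential prime implicants: -1-0, 0-10, 1-00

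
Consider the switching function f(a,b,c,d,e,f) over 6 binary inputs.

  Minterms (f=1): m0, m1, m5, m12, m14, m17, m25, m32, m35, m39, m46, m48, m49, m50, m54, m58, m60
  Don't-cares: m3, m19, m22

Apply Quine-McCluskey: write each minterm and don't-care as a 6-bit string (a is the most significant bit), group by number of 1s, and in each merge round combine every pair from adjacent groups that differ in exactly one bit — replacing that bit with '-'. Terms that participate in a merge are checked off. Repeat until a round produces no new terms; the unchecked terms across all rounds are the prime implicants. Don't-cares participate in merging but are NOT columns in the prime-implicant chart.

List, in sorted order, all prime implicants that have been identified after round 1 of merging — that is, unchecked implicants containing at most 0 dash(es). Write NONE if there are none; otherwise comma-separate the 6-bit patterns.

Round 0: 000000✓ 000001✓ 000011✓ 000101✓ 001100✓ 001110✓ 010001✓ 010011✓ 010110✓ 011001✓ 100000✓ 100011✓ 100111✓ 101110✓ 110000✓ 110001✓ 110010✓ 110110✓ 111010✓ 111100
Round 1: -00000 -00011 -01110 -10001 -10110 0-0001✓ 0-0011✓ 000-01 0000-1✓ 00000- 0011-0 01-001 0100-1✓ 1-0000 100-11 11-010 110-10 1100-0 11000-
Round 2: 0-00-1
PIs = {-00000, -00011, -01110, -10001, -10110, 0-00-1, 000-01, 00000-, 0011-0, 01-001, 1-0000, 100-11, 11-010, 110-10, 1100-0, 11000-, 111100}

111100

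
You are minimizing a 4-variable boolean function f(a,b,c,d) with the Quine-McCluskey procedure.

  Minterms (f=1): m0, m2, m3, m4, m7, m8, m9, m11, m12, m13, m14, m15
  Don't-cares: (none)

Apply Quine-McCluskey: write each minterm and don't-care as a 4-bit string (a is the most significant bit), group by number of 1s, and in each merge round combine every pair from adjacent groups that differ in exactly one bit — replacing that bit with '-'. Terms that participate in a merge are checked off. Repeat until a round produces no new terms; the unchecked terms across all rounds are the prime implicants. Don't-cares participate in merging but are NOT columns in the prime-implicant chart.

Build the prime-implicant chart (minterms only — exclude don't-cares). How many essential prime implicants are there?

size-2^0 implicants → 0000(✓)  0010(✓)  0011(✓)  0100(✓)  0111(✓)  1000(✓)  1001(✓)  1011(✓)  1100(✓)  1101(✓)  1110(✓)  1111(✓)
size-2^1 implicants → -000(✓)  -011(✓)  -100(✓)  -111(✓)  0-00(✓)  0-11(✓)  00-0  001-  1-00(✓)  1-01(✓)  1-11(✓)  10-1(✓)  100-(✓)  11-0(✓)  11-1(✓)  110-(✓)  111-(✓)
size-2^2 implicants → --00  --11  1--1  1-0-  11--
Unchecked terms (primes): --00, --11, 00-0, 001-, 1--1, 1-0-, 11--
Minterm coverage:
  m0 ⊆ --00,00-0
  m2 ⊆ 00-0,001-
  m3 ⊆ --11,001-
  m4 ⊆ --00 [E]
  m7 ⊆ --11 [E]
  m8 ⊆ --00,1-0-
  m9 ⊆ 1--1,1-0-
  m11 ⊆ --11,1--1
  m12 ⊆ --00,1-0-,11--
  m13 ⊆ 1--1,1-0-,11--
  m14 ⊆ 11-- [E]
  m15 ⊆ --11,1--1,11--
E = {--00, --11, 11--}

3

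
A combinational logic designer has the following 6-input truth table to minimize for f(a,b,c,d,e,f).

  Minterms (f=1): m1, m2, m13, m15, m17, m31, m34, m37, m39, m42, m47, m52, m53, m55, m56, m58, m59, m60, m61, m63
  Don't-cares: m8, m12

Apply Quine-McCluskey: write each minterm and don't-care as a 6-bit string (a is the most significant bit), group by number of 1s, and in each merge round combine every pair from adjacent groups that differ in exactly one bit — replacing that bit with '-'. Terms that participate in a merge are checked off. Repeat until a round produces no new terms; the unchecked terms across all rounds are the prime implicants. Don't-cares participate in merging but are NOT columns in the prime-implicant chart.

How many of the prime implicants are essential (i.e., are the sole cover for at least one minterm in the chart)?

size-2^0 implicants → 000001(✓)  000010(✓)  001000(✓)  001100(✓)  001101(✓)  001111(✓)  010001(✓)  011111(✓)  100010(✓)  100101(✓)  100111(✓)  101010(✓)  101111(✓)  110100(✓)  110101(✓)  110111(✓)  111000(✓)  111010(✓)  111011(✓)  111100(✓)  111101(✓)  111111(✓)
size-2^1 implicants → -00010  -01111(✓)  -11111(✓)  0-0001  0-1111(✓)  001-00  0011-1  00110-  1-0101(✓)  1-0111(✓)  1-1010  1-1111(✓)  10-010  10-111(✓)  1001-1(✓)  11-100(✓)  11-101(✓)  11-111(✓)  1101-1(✓)  11010-(✓)  111-00  111-11  1110-0  11101-  1111-1(✓)  11110-(✓)
size-2^2 implicants → --1111  1--111  1-01-1  11-1-1  11-10-
Unchecked terms (primes): --1111, -00010, 0-0001, 001-00, 0011-1, 00110-, 1--111, 1-01-1, 1-1010, 10-010, 11-1-1, 11-10-, 111-00, 111-11, 1110-0, 11101-
Minterm coverage:
  m1 ⊆ 0-0001 [E]
  m2 ⊆ -00010 [E]
  m13 ⊆ 0011-1,00110-
  m15 ⊆ --1111,0011-1
  m17 ⊆ 0-0001 [E]
  m31 ⊆ --1111 [E]
  m34 ⊆ -00010,10-010
  m37 ⊆ 1-01-1 [E]
  m39 ⊆ 1--111,1-01-1
  m42 ⊆ 1-1010,10-010
  m47 ⊆ --1111,1--111
  m52 ⊆ 11-10- [E]
  m53 ⊆ 1-01-1,11-1-1,11-10-
  m55 ⊆ 1--111,1-01-1,11-1-1
  m56 ⊆ 111-00,1110-0
  m58 ⊆ 1-1010,1110-0,11101-
  m59 ⊆ 111-11,11101-
  m60 ⊆ 11-10-,111-00
  m61 ⊆ 11-1-1,11-10-
  m63 ⊆ --1111,1--111,11-1-1,111-11
E = {--1111, -00010, 0-0001, 1-01-1, 11-10-}

5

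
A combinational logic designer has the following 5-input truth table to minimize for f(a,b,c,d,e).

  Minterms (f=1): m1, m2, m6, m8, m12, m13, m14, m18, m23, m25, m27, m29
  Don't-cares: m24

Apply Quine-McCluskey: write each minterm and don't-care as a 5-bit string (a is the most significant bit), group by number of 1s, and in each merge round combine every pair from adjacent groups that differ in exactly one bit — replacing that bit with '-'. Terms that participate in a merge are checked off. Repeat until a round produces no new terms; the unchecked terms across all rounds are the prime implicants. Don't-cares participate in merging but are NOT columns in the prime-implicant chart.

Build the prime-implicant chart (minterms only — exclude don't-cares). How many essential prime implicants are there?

4

size-2^0 implicants → 00001  00010(✓)  00110(✓)  01000(✓)  01100(✓)  01101(✓)  01110(✓)  10010(✓)  10111  11000(✓)  11001(✓)  11011(✓)  11101(✓)
size-2^1 implicants → -0010  -1000  -1101  0-110  00-10  01-00  011-0  0110-  11-01  110-1  1100-
Unchecked terms (primes): -0010, -1000, -1101, 0-110, 00-10, 00001, 01-00, 011-0, 0110-, 10111, 11-01, 110-1, 1100-
Minterm coverage:
  m1 ⊆ 00001 [E]
  m2 ⊆ -0010,00-10
  m6 ⊆ 0-110,00-10
  m8 ⊆ -1000,01-00
  m12 ⊆ 01-00,011-0,0110-
  m13 ⊆ -1101,0110-
  m14 ⊆ 0-110,011-0
  m18 ⊆ -0010 [E]
  m23 ⊆ 10111 [E]
  m25 ⊆ 11-01,110-1,1100-
  m27 ⊆ 110-1 [E]
  m29 ⊆ -1101,11-01
E = {-0010, 00001, 10111, 110-1}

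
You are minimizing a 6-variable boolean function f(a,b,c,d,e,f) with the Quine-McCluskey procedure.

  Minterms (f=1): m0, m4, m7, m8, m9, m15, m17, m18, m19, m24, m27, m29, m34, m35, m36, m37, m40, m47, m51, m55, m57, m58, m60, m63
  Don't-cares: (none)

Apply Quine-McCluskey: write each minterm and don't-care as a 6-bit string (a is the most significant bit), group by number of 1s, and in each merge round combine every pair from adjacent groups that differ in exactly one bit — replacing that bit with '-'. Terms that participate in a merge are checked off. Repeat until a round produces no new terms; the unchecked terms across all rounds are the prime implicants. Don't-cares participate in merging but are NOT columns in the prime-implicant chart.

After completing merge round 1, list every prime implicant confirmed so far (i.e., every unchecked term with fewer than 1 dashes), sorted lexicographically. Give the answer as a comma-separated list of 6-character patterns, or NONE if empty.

[col 0] 000000*, 000100*, 000111*, 001000*, 001001*, 001111*, 010001*, 010010*, 010011*, 011000*, 011011*, 011101, 100010*, 100011*, 100100*, 100101*, 101000*, 101111*, 110011*, 110111*, 111001, 111010, 111100, 111111*
[col 1] -00100, -01000, -01111, -10011, 0-1000, 00-000, 00-111, 000-00, 00100-, 01-011, 0100-1, 01001-, 1-0011, 1-1111, 10001-, 10010-, 11-111, 110-11
Prime implicants: -00100, -01000, -01111, -10011, 0-1000, 00-000, 00-111, 000-00, 00100-, 01-011, 0100-1, 01001-, 011101, 1-0011, 1-1111, 10001-, 10010-, 11-111, 110-11, 111001, 111010, 111100

011101, 111001, 111010, 111100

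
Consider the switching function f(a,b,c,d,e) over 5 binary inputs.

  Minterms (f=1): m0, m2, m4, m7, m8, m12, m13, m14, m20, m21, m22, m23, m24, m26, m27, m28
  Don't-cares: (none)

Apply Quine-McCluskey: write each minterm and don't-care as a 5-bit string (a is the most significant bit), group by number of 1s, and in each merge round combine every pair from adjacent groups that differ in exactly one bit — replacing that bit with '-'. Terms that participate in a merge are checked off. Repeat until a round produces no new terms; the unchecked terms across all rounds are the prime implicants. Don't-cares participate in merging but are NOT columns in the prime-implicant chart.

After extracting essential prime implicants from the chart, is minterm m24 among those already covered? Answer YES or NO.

NO

Round 0: 00000✓ 00010✓ 00100✓ 00111✓ 01000✓ 01100✓ 01101✓ 01110✓ 10100✓ 10101✓ 10110✓ 10111✓ 11000✓ 11010✓ 11011✓ 11100✓
Round 1: -0100✓ -0111 -1000✓ -1100✓ 0-000✓ 0-100✓ 00-00✓ 000-0 01-00✓ 011-0 0110- 1-100✓ 101-0✓ 101-1✓ 1010-✓ 1011-✓ 11-00✓ 110-0 1101-
Round 2: --100 -1-00 0--00 101--
PIs = {--100, -0111, -1-00, 0--00, 000-0, 011-0, 0110-, 101--, 110-0, 1101-}
Coverage chart:
  m0: 0--00,000-0
  m2: 000-0 ←essential
  m4: --100,0--00
  m7: -0111 ←essential
  m8: -1-00,0--00
  m12: --100,-1-00,0--00,011-0,0110-
  m13: 0110- ←essential
  m14: 011-0 ←essential
  m20: --100,101--
  m21: 101-- ←essential
  m22: 101-- ←essential
  m23: -0111,101--
  m24: -1-00,110-0
  m26: 110-0,1101-
  m27: 1101- ←essential
  m28: --100,-1-00
Essential: -0111, 000-0, 011-0, 0110-, 101--, 1101-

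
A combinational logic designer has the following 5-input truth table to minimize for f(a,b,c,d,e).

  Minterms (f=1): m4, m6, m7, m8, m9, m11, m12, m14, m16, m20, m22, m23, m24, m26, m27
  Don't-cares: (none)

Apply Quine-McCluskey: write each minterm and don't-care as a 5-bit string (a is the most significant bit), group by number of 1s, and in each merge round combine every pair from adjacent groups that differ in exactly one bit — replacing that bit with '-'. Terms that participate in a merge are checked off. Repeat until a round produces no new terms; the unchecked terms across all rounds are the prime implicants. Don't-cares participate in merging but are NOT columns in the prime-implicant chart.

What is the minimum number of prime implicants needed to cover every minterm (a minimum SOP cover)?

[col 0] 00100*, 00110*, 00111*, 01000*, 01001*, 01011*, 01100*, 01110*, 10000*, 10100*, 10110*, 10111*, 11000*, 11010*, 11011*
[col 1] -0100*, -0110*, -0111*, -1000, -1011, 0-100*, 0-110*, 001-0*, 0011-*, 01-00, 010-1, 0100-, 011-0*, 1-000, 10-00, 101-0*, 1011-*, 110-0, 1101-
[col 2] -01-0, -011-, 0-1-0
Prime implicants: -01-0, -011-, -1000, -1011, 0-1-0, 01-00, 010-1, 0100-, 1-000, 10-00, 110-0, 1101-
PI chart (minterm → PIs covering it):
  4 | -01-0,0-1-0
  6 | -01-0,-011-,0-1-0
  7 | -011-  (sole → essential)
  8 | -1000,01-00,0100-
  9 | 010-1,0100-
  11 | -1011,010-1
  12 | 0-1-0,01-00
  14 | 0-1-0  (sole → essential)
  16 | 1-000,10-00
  20 | -01-0,10-00
  22 | -01-0,-011-
  23 | -011-  (sole → essential)
  24 | -1000,1-000,110-0
  26 | 110-0,1101-
  27 | -1011,1101-
Essential prime implicants: -011-, 0-1-0
Petrick residual → -1000, 010-1, 10-00, 1101-
Minimum SOP uses 6 PIs: b'cd + bc'd'e' + a'ce' + a'bc'e + ab'd'e' + abc'd

6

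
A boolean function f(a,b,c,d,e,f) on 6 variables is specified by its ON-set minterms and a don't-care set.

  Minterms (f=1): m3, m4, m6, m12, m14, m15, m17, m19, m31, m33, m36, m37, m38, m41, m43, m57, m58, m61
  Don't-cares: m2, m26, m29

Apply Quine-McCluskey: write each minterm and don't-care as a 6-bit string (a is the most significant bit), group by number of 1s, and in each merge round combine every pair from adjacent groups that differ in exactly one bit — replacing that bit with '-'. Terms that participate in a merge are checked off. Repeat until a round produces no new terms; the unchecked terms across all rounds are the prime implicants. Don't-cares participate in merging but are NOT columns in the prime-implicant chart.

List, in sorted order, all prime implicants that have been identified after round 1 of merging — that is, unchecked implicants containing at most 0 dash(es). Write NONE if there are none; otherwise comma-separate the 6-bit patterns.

Round 0: 000010✓ 000011✓ 000100✓ 000110✓ 001100✓ 001110✓ 001111✓ 010001✓ 010011✓ 011010✓ 011101✓ 011111✓ 100001✓ 100100✓ 100101✓ 100110✓ 101001✓ 101011✓ 111001✓ 111010✓ 111101✓
Round 1: -00100✓ -00110✓ -11010 -11101 0-0011 0-1111 00-100✓ 00-110✓ 000-10 00001- 0001-0✓ 0011-0✓ 00111- 0100-1 0111-1 1-1001 10-001 100-01 1001-0✓ 10010- 1010-1 111-01
Round 2: -001-0 00-1-0
PIs = {-001-0, -11010, -11101, 0-0011, 0-1111, 00-1-0, 000-10, 00001-, 00111-, 0100-1, 0111-1, 1-1001, 10-001, 100-01, 10010-, 1010-1, 111-01}

NONE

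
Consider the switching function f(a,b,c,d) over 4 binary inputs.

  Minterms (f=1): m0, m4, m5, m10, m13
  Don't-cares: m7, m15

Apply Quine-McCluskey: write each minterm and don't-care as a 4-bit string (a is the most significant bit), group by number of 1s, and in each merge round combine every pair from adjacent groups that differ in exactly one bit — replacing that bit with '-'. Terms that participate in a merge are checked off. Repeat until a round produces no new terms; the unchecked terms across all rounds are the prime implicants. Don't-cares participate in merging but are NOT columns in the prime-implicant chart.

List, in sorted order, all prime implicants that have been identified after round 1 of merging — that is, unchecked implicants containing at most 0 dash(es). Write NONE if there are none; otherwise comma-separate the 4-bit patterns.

size-2^0 implicants → 0000(✓)  0100(✓)  0101(✓)  0111(✓)  1010  1101(✓)  1111(✓)
size-2^1 implicants → -101(✓)  -111(✓)  0-00  01-1(✓)  010-  11-1(✓)
size-2^2 implicants → -1-1
Unchecked terms (primes): -1-1, 0-00, 010-, 1010

1010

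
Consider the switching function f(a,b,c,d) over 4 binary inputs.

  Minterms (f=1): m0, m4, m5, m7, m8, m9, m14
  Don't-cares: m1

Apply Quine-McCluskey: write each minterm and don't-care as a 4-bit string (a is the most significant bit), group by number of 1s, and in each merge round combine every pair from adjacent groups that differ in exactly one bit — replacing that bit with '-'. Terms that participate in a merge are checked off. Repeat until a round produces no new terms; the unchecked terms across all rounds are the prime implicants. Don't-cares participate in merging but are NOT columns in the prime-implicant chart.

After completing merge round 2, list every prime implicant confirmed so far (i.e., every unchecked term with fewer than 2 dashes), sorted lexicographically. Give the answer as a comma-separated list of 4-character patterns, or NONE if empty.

01-1, 1110

[col 0] 0000*, 0001*, 0100*, 0101*, 0111*, 1000*, 1001*, 1110
[col 1] -000*, -001*, 0-00*, 0-01*, 000-*, 01-1, 010-*, 100-*
[col 2] -00-, 0-0-
Prime implicants: -00-, 0-0-, 01-1, 1110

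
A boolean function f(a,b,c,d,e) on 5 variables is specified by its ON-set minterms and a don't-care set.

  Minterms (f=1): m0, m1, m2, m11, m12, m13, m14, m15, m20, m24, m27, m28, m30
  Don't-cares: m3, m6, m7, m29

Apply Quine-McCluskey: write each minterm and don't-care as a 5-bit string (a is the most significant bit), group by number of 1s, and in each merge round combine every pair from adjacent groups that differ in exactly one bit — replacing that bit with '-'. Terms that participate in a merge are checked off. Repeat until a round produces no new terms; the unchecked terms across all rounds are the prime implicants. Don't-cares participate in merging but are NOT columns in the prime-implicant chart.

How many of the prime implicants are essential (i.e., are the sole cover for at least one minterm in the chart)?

5

[col 0] 00000*, 00001*, 00010*, 00011*, 00110*, 00111*, 01011*, 01100*, 01101*, 01110*, 01111*, 10100*, 11000*, 11011*, 11100*, 11101*, 11110*
[col 1] -1011, -1100*, -1101*, -1110*, 0-011*, 0-110*, 0-111*, 00-10*, 00-11*, 000-0*, 000-1*, 0000-*, 0001-*, 0011-*, 01-11*, 011-0*, 011-1*, 0110-*, 0111-*, 1-100, 11-00, 111-0*, 1110-*
[col 2] -11-0, -110-, 0--11, 0-11-, 00-1-, 000--, 011--
Prime implicants: -1011, -11-0, -110-, 0--11, 0-11-, 00-1-, 000--, 011--, 1-100, 11-00
PI chart (minterm → PIs covering it):
  0 | 000--  (sole → essential)
  1 | 000--  (sole → essential)
  2 | 00-1-,000--
  11 | -1011,0--11
  12 | -11-0,-110-,011--
  13 | -110-,011--
  14 | -11-0,0-11-,011--
  15 | 0--11,0-11-,011--
  20 | 1-100  (sole → essential)
  24 | 11-00  (sole → essential)
  27 | -1011  (sole → essential)
  28 | -11-0,-110-,1-100,11-00
  30 | -11-0  (sole → essential)
Essential prime implicants: -1011, -11-0, 000--, 1-100, 11-00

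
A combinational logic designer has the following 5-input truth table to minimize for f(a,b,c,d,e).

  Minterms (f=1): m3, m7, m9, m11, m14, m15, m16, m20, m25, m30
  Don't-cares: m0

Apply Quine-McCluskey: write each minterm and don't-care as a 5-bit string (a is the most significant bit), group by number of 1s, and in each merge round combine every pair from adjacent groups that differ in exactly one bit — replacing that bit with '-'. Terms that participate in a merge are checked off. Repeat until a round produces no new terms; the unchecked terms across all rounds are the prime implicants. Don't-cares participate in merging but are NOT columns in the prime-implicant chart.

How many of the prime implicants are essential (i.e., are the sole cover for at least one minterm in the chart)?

[col 0] 00000*, 00011*, 00111*, 01001*, 01011*, 01110*, 01111*, 10000*, 10100*, 11001*, 11110*
[col 1] -0000, -1001, -1110, 0-011*, 0-111*, 00-11*, 01-11*, 010-1, 0111-, 10-00
[col 2] 0--11
Prime implicants: -0000, -1001, -1110, 0--11, 010-1, 0111-, 10-00
PI chart (minterm → PIs covering it):
  3 | 0--11  (sole → essential)
  7 | 0--11  (sole → essential)
  9 | -1001,010-1
  11 | 0--11,010-1
  14 | -1110,0111-
  15 | 0--11,0111-
  16 | -0000,10-00
  20 | 10-00  (sole → essential)
  25 | -1001  (sole → essential)
  30 | -1110  (sole → essential)
Essential prime implicants: -1001, -1110, 0--11, 10-00

4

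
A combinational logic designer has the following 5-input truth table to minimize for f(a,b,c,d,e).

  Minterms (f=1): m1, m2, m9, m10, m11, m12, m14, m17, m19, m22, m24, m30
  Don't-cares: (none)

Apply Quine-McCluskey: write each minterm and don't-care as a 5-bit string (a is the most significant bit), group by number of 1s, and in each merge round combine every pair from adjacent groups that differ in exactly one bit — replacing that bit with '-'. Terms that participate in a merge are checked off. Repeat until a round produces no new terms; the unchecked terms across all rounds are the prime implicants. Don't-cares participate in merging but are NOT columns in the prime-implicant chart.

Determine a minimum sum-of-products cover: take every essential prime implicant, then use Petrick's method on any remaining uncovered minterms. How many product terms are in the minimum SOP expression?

7

size-2^0 implicants → 00001(✓)  00010(✓)  01001(✓)  01010(✓)  01011(✓)  01100(✓)  01110(✓)  10001(✓)  10011(✓)  10110(✓)  11000  11110(✓)
size-2^1 implicants → -0001  -1110  0-001  0-010  01-10  010-1  0101-  011-0  1-110  100-1
Unchecked terms (primes): -0001, -1110, 0-001, 0-010, 01-10, 010-1, 0101-, 011-0, 1-110, 100-1, 11000
Minterm coverage:
  m1 ⊆ -0001,0-001
  m2 ⊆ 0-010 [E]
  m9 ⊆ 0-001,010-1
  m10 ⊆ 0-010,01-10,0101-
  m11 ⊆ 010-1,0101-
  m12 ⊆ 011-0 [E]
  m14 ⊆ -1110,01-10,011-0
  m17 ⊆ -0001,100-1
  m19 ⊆ 100-1 [E]
  m22 ⊆ 1-110 [E]
  m24 ⊆ 11000 [E]
  m30 ⊆ -1110,1-110
E = {0-010, 011-0, 1-110, 100-1, 11000}
Petrick residual → -0001, 010-1
Cover = b'c'd'e + a'c'de' + a'bc'e + a'bce' + acde' + ab'c'e + abc'd'e'  |cover|=7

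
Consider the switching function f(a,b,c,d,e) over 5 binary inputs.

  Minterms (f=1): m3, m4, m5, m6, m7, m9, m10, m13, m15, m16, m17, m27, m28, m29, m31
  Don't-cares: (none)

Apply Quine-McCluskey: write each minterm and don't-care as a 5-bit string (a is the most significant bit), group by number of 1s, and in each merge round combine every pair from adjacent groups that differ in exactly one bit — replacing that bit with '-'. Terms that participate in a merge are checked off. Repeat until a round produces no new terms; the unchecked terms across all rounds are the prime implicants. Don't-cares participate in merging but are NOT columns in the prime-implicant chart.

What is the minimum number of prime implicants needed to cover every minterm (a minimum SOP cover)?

8

size-2^0 implicants → 00011(✓)  00100(✓)  00101(✓)  00110(✓)  00111(✓)  01001(✓)  01010  01101(✓)  01111(✓)  10000(✓)  10001(✓)  11011(✓)  11100(✓)  11101(✓)  11111(✓)
size-2^1 implicants → -1101(✓)  -1111(✓)  0-101(✓)  0-111(✓)  00-11  001-0(✓)  001-1(✓)  0010-(✓)  0011-(✓)  01-01  011-1(✓)  1000-  11-11  111-1(✓)  1110-
size-2^2 implicants → -11-1  0-1-1  001--
Unchecked terms (primes): -11-1, 0-1-1, 00-11, 001--, 01-01, 01010, 1000-, 11-11, 1110-
Minterm coverage:
  m3 ⊆ 00-11 [E]
  m4 ⊆ 001-- [E]
  m5 ⊆ 0-1-1,001--
  m6 ⊆ 001-- [E]
  m7 ⊆ 0-1-1,00-11,001--
  m9 ⊆ 01-01 [E]
  m10 ⊆ 01010 [E]
  m13 ⊆ -11-1,0-1-1,01-01
  m15 ⊆ -11-1,0-1-1
  m16 ⊆ 1000- [E]
  m17 ⊆ 1000- [E]
  m27 ⊆ 11-11 [E]
  m28 ⊆ 1110- [E]
  m29 ⊆ -11-1,1110-
  m31 ⊆ -11-1,11-11
E = {00-11, 001--, 01-01, 01010, 1000-, 11-11, 1110-}
Petrick residual → -11-1
Cover = bce + a'b'de + a'b'c + a'bd'e + a'bc'de' + ab'c'd' + abde + abcd'  |cover|=8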